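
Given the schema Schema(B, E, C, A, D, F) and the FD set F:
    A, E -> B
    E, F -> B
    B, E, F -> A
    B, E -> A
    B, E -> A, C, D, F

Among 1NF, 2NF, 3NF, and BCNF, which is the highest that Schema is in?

Candidate keys: {A, E}, {B, E}, {E, F}. Prime attributes: {A, B, E, F}.
Every FD has a superkey on the left, so the relation is in BCNF.

BCNF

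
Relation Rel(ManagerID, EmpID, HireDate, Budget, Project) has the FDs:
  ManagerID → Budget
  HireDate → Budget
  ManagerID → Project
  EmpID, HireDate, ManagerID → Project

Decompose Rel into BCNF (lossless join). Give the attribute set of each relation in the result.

{Budget, ManagerID, Project}; {EmpID, HireDate, ManagerID}

Candidate key of the original relation: {EmpID, HireDate, ManagerID}.
{Budget, EmpID, HireDate, ManagerID, Project}: {ManagerID} determines {Budget, ManagerID, Project} here but is not a superkey — split on ManagerID → Budget, Project, giving {Budget, ManagerID, Project} and {EmpID, HireDate, ManagerID}.
{Budget, ManagerID, Project}: every determinant is a superkey — BCNF.
{EmpID, HireDate, ManagerID}: every determinant is a superkey — BCNF.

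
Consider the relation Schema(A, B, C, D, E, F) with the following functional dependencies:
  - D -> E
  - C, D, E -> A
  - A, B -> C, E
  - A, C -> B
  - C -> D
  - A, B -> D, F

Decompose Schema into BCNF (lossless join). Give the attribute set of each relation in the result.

Candidate keys of the original relation: {A, B}, {C}.
In {A, B, C, D, E, F}, {D} is not a superkey ({D}⁺ restricted to this set is {D, E}), so split on D -> E into {D, E} and {A, B, C, D, F}.
{D, E} has no BCNF violation.
{A, B, C, D, F} has no BCNF violation.

{A, B, C, D, F}; {D, E}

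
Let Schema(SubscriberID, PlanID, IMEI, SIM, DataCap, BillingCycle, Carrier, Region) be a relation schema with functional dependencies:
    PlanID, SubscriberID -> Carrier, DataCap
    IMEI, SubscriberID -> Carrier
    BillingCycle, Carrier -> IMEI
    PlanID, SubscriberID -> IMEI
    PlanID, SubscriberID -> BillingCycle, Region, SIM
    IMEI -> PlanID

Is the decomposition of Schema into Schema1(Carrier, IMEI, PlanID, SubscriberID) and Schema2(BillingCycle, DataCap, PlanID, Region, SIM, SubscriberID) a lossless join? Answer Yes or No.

Common attributes: {PlanID, SubscriberID}; their closure is {BillingCycle, Carrier, DataCap, IMEI, PlanID, Region, SIM, SubscriberID}.
Schema1 is contained in that closure, so Schema1 ∩ Schema2 -> Schema1 holds and the join is lossless.

Yes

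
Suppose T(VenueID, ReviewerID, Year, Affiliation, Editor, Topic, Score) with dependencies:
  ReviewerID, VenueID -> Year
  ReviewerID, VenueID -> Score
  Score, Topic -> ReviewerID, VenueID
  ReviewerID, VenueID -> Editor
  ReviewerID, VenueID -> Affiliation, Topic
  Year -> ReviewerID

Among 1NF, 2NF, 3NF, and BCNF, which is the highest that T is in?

Candidate keys: {ReviewerID, VenueID}, {Score, Topic}, {VenueID, Year}. Prime attributes: {ReviewerID, Score, Topic, VenueID, Year}.
For Year -> ReviewerID we have {Year}⁺ = {ReviewerID, Year}; {Year} is not a superkey, so BCNF fails.
But every attribute on its right side ({ReviewerID}) is prime, and the same holds for every other non-superkey FD, so 3NF still holds.

3NF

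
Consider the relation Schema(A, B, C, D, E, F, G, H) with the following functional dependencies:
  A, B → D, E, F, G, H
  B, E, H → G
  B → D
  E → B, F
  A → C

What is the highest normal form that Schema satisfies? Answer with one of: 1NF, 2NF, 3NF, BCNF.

Candidate keys: {A, B}, {A, E}. Prime attributes: {A, B, E}.
For B, E, H → G we have {B, E, H}⁺ = {B, D, E, F, G, H}; {B, E, H} is not a superkey, so BCNF fails.
B, E, H → G has non-prime {G} on the right and a non-superkey on the left, so 3NF fails.
Since {A} ⊂ {A, B} and {A}⁺ ⊇ {C} with {C} non-prime, there is a partial dependency; 2NF fails.

1NF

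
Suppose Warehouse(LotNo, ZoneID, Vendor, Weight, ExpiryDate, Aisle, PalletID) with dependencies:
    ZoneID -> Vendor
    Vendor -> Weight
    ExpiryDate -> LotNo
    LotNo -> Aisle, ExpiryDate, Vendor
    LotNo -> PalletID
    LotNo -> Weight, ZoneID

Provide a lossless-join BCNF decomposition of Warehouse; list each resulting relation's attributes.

Candidate keys of the original relation: {ExpiryDate}, {LotNo}.
Within {Aisle, ExpiryDate, LotNo, PalletID, Vendor, Weight, ZoneID}: {ZoneID}⁺ ∩ {Aisle, ExpiryDate, LotNo, PalletID, Vendor, Weight, ZoneID} = {Vendor, Weight, ZoneID}, not the whole set, so ZoneID -> Vendor, Weight violates BCNF; decompose into {Vendor, Weight, ZoneID} and {Aisle, ExpiryDate, LotNo, PalletID, ZoneID}.
Within {Vendor, Weight, ZoneID}: {Vendor}⁺ ∩ {Vendor, Weight, ZoneID} = {Vendor, Weight}, not the whole set, so Vendor -> Weight violates BCNF; decompose into {Vendor, Weight} and {Vendor, ZoneID}.
{Vendor, Weight} is in BCNF.
{Vendor, ZoneID} is in BCNF.
{Aisle, ExpiryDate, LotNo, PalletID, ZoneID} is in BCNF.

{Aisle, ExpiryDate, LotNo, PalletID, ZoneID}; {Vendor, Weight}; {Vendor, ZoneID}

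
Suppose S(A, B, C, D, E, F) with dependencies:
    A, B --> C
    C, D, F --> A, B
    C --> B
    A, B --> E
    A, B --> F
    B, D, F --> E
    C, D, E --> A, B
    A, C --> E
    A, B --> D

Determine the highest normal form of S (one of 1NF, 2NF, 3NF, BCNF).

Candidate keys: {A, B}, {A, C}, {C, D, E}, {C, D, F}. Prime attributes: {A, B, C, D, E, F}.
For C --> B we have {C}⁺ = {B, C}; {C} is not a superkey, so BCNF fails.
Its right-hand attributes {B} are all prime, as are those of every other non-superkey FD — the relation is in 3NF.

3NF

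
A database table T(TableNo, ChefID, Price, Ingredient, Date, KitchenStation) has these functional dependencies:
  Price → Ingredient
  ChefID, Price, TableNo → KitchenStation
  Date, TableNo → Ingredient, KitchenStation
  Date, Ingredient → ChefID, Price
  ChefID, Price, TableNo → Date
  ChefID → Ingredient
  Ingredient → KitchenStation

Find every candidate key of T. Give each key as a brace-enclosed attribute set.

{ChefID, Price, TableNo}, {Date, TableNo}

No FD produces {TableNo}, so it must be in every candidate key.
{Date, TableNo} is a candidate key since {Date, TableNo}⁺ = {ChefID, Date, Ingredient, KitchenStation, Price, TableNo} covers every attribute.
{ChefID, Price, TableNo} is a candidate key since {ChefID, Price, TableNo}⁺ = {ChefID, Date, Ingredient, KitchenStation, Price, TableNo} covers every attribute.
Any other superkey properly contains one of these, so there are no further candidate keys.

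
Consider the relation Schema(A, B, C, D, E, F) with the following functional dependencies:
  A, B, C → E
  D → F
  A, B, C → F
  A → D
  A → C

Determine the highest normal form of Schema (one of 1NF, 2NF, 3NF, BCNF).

1NF

Candidate key: {A, B}. Prime attributes: {A, B}.
For D → F we have {D}⁺ = {D, F}; {D} is not a superkey, so BCNF fails.
Because {F} is non-prime and the left side of D → F is not a superkey, the relation is not in 3NF.
{A} is a proper subset of the key {A, B}, and {A}⁺ contains the non-prime attributes {C, D, F} — a partial dependency, so 2NF is violated.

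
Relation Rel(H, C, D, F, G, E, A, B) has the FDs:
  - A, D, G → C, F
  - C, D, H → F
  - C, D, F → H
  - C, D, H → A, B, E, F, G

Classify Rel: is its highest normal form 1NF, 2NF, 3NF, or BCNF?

BCNF

Candidate keys: {A, D, G}, {C, D, F}, {C, D, H}. Prime attributes: {A, C, D, F, G, H}.
The left-hand side of every FD is a superkey, so BCNF is satisfied.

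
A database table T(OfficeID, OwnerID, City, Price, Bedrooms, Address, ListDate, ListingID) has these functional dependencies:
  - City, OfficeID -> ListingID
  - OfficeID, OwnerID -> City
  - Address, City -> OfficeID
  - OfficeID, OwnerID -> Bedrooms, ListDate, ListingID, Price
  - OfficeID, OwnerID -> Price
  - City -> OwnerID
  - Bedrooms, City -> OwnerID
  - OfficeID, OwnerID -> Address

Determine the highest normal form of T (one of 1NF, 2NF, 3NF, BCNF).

3NF

Candidate keys: {Address, City}, {City, OfficeID}, {OfficeID, OwnerID}. Prime attributes: {Address, City, OfficeID, OwnerID}.
City -> OwnerID breaks BCNF: {City}⁺ = {City, OwnerID}, so {City} is not a superkey.
Since {OwnerID} ⊆ prime attributes and every other non-superkey FD also has a prime right side, the schema is in 3NF.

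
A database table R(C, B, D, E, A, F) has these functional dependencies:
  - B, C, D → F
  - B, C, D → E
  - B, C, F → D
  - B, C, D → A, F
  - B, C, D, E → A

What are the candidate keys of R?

{B, C, D}, {B, C, F}

{B, C} never appear on the right of any FD, so every key must include all of them.
Closure of {B, C, D} is {A, B, C, D, E, F}, the whole schema; {B, C, D} is a candidate key.
Closure of {B, C, F} is {A, B, C, D, E, F}, the whole schema; {B, C, F} is a candidate key.
No proper subset of any of these is a key, and no other minimal superkey exists.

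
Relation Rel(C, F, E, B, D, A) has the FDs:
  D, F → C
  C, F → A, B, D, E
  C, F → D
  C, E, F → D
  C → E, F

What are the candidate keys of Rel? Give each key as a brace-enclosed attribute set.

{C}⁺ = {A, B, C, D, E, F}, which is every attribute, so {C} is a candidate key.
{D, F}⁺ = {A, B, C, D, E, F}, which is every attribute, so {D, F} is a candidate key.
These are minimal and exhaustive — every other superkey contains one of them.

{C}, {D, F}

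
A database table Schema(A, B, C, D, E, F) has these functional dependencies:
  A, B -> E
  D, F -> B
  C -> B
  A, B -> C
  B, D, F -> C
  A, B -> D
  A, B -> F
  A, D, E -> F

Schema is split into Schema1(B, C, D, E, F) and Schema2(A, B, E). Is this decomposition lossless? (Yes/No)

Common attributes: {B, E}; their closure is {B, E}.
Schema1 ⊄ {B, E} and Schema2 ⊄ {B, E}, so the split is lossy.

No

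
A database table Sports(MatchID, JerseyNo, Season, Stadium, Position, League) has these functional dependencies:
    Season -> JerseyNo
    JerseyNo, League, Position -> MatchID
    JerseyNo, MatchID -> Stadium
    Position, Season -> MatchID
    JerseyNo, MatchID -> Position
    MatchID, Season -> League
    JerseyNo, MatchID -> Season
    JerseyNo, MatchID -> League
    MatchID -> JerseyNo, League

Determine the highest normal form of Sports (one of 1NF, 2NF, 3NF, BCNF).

3NF

Candidate keys: {JerseyNo, League, Position}, {MatchID}, {Position, Season}. Prime attributes: {JerseyNo, League, MatchID, Position, Season}.
Season -> JerseyNo: {Season}⁺ = {JerseyNo, Season}, which is not all of the attributes, so the left side is not a superkey — BCNF is violated.
But every attribute on its right side ({JerseyNo}) is prime, and the same holds for every other non-superkey FD, so 3NF still holds.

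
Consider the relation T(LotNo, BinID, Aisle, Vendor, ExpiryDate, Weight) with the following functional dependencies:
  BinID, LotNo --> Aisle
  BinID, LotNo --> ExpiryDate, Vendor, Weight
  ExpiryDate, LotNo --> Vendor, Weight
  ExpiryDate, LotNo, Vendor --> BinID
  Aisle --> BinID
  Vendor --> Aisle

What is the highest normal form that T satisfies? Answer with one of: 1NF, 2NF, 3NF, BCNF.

Candidate keys: {Aisle, LotNo}, {BinID, LotNo}, {ExpiryDate, LotNo}, {LotNo, Vendor}. Prime attributes: {Aisle, BinID, ExpiryDate, LotNo, Vendor}.
Aisle --> BinID: {Aisle}⁺ = {Aisle, BinID}, which is not all of the attributes, so the left side is not a superkey — BCNF is violated.
Since {BinID} ⊆ prime attributes and every other non-superkey FD also has a prime right side, the schema is in 3NF.

3NF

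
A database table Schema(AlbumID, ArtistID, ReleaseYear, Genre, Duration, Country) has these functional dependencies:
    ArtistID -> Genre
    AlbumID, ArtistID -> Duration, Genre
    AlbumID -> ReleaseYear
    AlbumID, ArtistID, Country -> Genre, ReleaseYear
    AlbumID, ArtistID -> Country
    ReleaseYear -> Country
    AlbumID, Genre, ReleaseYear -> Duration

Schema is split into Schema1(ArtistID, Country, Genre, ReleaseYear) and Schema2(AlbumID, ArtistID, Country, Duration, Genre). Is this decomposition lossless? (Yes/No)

No

Schema1 ∩ Schema2 = {ArtistID, Country, Genre}; its closure under F is {ArtistID, Country, Genre}.
Schema1 ⊄ {ArtistID, Country, Genre} and Schema2 ⊄ {ArtistID, Country, Genre}, so the split is lossy.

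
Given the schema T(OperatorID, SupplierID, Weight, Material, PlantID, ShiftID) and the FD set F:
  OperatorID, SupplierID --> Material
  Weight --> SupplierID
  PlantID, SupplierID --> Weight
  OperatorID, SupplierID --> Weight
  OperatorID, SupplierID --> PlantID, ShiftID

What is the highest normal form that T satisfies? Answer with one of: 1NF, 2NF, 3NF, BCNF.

3NF

Candidate keys: {OperatorID, SupplierID}, {OperatorID, Weight}. Prime attributes: {OperatorID, SupplierID, Weight}.
For Weight --> SupplierID we have {Weight}⁺ = {SupplierID, Weight}; {Weight} is not a superkey, so BCNF fails.
Since {SupplierID} ⊆ prime attributes and every other non-superkey FD also has a prime right side, the schema is in 3NF.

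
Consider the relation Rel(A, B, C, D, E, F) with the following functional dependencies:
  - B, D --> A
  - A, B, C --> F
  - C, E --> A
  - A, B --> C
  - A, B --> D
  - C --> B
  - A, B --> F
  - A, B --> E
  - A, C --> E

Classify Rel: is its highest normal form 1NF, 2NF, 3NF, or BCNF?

3NF

Candidate keys: {A, B}, {A, C}, {B, D}, {C, D}, {C, E}. Prime attributes: {A, B, C, D, E}.
For C --> B we have {C}⁺ = {B, C}; {C} is not a superkey, so BCNF fails.
But every attribute on its right side ({B}) is prime, and the same holds for every other non-superkey FD, so 3NF still holds.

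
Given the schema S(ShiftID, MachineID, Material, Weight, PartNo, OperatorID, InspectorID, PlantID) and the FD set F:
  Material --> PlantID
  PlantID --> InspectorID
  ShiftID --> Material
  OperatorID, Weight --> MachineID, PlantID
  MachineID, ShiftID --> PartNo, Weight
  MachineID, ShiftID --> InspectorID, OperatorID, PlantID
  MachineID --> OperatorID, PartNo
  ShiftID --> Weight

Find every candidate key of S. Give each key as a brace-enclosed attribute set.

{ShiftID} never appears on the right of any FD, so every key must include it.
Closure of {MachineID, ShiftID} is {InspectorID, MachineID, Material, OperatorID, PartNo, PlantID, ShiftID, Weight}, the whole schema; {MachineID, ShiftID} is a candidate key.
Closure of {OperatorID, ShiftID} is {InspectorID, MachineID, Material, OperatorID, PartNo, PlantID, ShiftID, Weight}, the whole schema; {OperatorID, ShiftID} is a candidate key.
Any other superkey properly contains one of these, so there are no further candidate keys.

{MachineID, ShiftID}, {OperatorID, ShiftID}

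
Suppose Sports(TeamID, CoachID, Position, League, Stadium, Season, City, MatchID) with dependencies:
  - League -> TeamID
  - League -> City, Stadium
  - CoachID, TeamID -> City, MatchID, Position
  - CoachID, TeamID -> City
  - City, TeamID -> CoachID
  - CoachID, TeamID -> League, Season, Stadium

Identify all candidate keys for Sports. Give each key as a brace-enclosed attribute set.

{City, TeamID}, {CoachID, TeamID}, {League}

Closure of {League} is {City, CoachID, League, MatchID, Position, Season, Stadium, TeamID}, the whole schema; {League} is a candidate key.
Closure of {City, TeamID} is {City, CoachID, League, MatchID, Position, Season, Stadium, TeamID}, the whole schema; {City, TeamID} is a candidate key.
Closure of {CoachID, TeamID} is {City, CoachID, League, MatchID, Position, Season, Stadium, TeamID}, the whole schema; {CoachID, TeamID} is a candidate key.
Any other superkey properly contains one of these, so there are no further candidate keys.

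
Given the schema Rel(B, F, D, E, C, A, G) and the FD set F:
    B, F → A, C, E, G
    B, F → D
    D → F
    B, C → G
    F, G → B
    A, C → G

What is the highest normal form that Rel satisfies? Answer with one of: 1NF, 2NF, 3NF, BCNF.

3NF

Candidate keys: {A, C, D}, {A, C, F}, {B, D}, {B, F}, {D, G}, {F, G}. Prime attributes: {A, B, C, D, F, G}.
D → F: {D}⁺ = {D, F}, which is not all of the attributes, so the left side is not a superkey — BCNF is violated.
Its right-hand attributes {F} are all prime, as are those of every other non-superkey FD — the relation is in 3NF.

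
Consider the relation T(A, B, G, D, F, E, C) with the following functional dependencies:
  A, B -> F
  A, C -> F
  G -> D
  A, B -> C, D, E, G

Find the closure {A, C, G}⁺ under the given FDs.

Start with {A, C, G}.
A, C -> F applies; add {F} → now {A, C, F, G}.
G -> D applies; add {D} → now {A, C, D, F, G}.
No further FD applies.

{A, C, D, F, G}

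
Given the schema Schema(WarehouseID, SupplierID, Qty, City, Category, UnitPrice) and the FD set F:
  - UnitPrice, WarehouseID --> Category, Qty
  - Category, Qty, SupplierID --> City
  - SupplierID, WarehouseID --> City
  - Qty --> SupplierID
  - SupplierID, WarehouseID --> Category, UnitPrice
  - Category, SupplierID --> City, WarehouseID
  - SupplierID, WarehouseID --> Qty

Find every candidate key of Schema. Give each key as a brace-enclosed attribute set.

{Category, Qty}⁺ = {Category, City, Qty, SupplierID, UnitPrice, WarehouseID} — all of the relation — so {Category, Qty} is a candidate key.
{Category, SupplierID}⁺ = {Category, City, Qty, SupplierID, UnitPrice, WarehouseID} — all of the relation — so {Category, SupplierID} is a candidate key.
{Qty, WarehouseID}⁺ = {Category, City, Qty, SupplierID, UnitPrice, WarehouseID} — all of the relation — so {Qty, WarehouseID} is a candidate key.
{SupplierID, WarehouseID}⁺ = {Category, City, Qty, SupplierID, UnitPrice, WarehouseID} — all of the relation — so {SupplierID, WarehouseID} is a candidate key.
{UnitPrice, WarehouseID}⁺ = {Category, City, Qty, SupplierID, UnitPrice, WarehouseID} — all of the relation — so {UnitPrice, WarehouseID} is a candidate key.
No proper subset of any of these is a key, and no other minimal superkey exists.

{Category, Qty}, {Category, SupplierID}, {Qty, WarehouseID}, {SupplierID, WarehouseID}, {UnitPrice, WarehouseID}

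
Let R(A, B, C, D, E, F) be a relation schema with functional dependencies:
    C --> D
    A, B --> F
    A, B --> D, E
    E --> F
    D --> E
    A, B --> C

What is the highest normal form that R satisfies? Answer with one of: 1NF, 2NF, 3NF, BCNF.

2NF

Candidate key: {A, B}. Prime attributes: {A, B}.
C --> D breaks BCNF: {C}⁺ = {C, D, E, F}, so {C} is not a superkey.
Because {D} is non-prime and the left side of C --> D is not a superkey, the relation is not in 3NF.
No non-prime attribute depends on a proper subset of any candidate key, so 2NF holds.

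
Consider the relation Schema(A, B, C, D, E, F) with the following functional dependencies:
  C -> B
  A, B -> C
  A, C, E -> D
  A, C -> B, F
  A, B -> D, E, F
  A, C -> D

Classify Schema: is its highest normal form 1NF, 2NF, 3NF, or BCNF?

3NF

Candidate keys: {A, B}, {A, C}. Prime attributes: {A, B, C}.
C -> B breaks BCNF: {C}⁺ = {B, C}, so {C} is not a superkey.
Since {B} ⊆ prime attributes and every other non-superkey FD also has a prime right side, the schema is in 3NF.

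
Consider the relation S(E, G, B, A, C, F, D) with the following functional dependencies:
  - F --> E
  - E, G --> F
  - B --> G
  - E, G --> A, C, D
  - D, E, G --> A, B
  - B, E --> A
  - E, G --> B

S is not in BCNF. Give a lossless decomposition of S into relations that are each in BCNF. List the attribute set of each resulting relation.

{A, B, C, D, F}; {B, G}; {E, F}

Candidate keys of the original relation: {B, E}, {B, F}, {E, G}, {F, G}.
Within {A, B, C, D, E, F, G}: {F}⁺ ∩ {A, B, C, D, E, F, G} = {E, F}, not the whole set, so F --> E violates BCNF; decompose into {E, F} and {A, B, C, D, F, G}.
{E, F}: every determinant is a superkey — BCNF.
Within {A, B, C, D, F, G}: {B}⁺ ∩ {A, B, C, D, F, G} = {B, G}, not the whole set, so B --> G violates BCNF; decompose into {B, G} and {A, B, C, D, F}.
{B, G}: every determinant is a superkey — BCNF.
{A, B, C, D, F}: every determinant is a superkey — BCNF.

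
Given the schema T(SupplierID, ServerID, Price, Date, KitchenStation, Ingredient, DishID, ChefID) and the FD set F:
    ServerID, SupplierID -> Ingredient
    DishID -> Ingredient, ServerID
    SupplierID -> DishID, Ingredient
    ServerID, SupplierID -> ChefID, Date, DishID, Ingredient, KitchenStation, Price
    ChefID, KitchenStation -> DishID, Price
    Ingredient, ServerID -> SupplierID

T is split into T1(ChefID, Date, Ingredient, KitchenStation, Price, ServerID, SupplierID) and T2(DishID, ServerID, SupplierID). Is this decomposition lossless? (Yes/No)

The shared attributes are {ServerID, SupplierID} and {ServerID, SupplierID}⁺ = {ChefID, Date, DishID, Ingredient, KitchenStation, Price, ServerID, SupplierID}.
Since T1 ⊆ {ChefID, Date, DishID, Ingredient, KitchenStation, Price, ServerID, SupplierID}, the intersection is a superkey of T1; the decomposition is lossless.

Yes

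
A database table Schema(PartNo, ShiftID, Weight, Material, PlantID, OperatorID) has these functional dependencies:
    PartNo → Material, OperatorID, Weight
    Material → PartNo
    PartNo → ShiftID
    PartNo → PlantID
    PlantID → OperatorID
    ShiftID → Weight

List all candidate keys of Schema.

Closure of {Material} is {Material, OperatorID, PartNo, PlantID, ShiftID, Weight}, the whole schema; {Material} is a candidate key.
Closure of {PartNo} is {Material, OperatorID, PartNo, PlantID, ShiftID, Weight}, the whole schema; {PartNo} is a candidate key.
These are minimal and exhaustive — every other superkey contains one of them.

{Material}, {PartNo}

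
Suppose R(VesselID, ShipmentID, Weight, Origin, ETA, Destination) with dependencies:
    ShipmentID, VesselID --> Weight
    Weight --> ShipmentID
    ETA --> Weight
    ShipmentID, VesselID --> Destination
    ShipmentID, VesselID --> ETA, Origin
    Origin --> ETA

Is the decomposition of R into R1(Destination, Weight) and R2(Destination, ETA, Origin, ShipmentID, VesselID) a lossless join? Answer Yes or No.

No

The shared attributes are {Destination} and {Destination}⁺ = {Destination}.
Neither R1 nor R2 is contained in that closure, so the decomposition is lossy.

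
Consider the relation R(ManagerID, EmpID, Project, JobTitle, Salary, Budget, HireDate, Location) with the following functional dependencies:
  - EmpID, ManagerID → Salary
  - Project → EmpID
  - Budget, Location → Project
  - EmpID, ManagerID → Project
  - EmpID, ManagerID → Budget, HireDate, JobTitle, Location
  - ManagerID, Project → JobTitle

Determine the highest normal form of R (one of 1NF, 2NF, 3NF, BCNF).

Candidate keys: {Budget, Location, ManagerID}, {EmpID, ManagerID}, {ManagerID, Project}. Prime attributes: {Budget, EmpID, Location, ManagerID, Project}.
Project → EmpID: {Project}⁺ = {EmpID, Project}, which is not all of the attributes, so the left side is not a superkey — BCNF is violated.
But every attribute on its right side ({EmpID}) is prime, and the same holds for every other non-superkey FD, so 3NF still holds.

3NF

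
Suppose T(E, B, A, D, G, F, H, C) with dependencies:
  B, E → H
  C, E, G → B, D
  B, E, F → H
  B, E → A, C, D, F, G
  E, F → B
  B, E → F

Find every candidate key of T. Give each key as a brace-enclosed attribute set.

{E} never appears on the right of any FD, so every key must include it.
Closure of {B, E} is {A, B, C, D, E, F, G, H}, the whole schema; {B, E} is a candidate key.
Closure of {E, F} is {A, B, C, D, E, F, G, H}, the whole schema; {E, F} is a candidate key.
Closure of {C, E, G} is {A, B, C, D, E, F, G, H}, the whole schema; {C, E, G} is a candidate key.
These are minimal and exhaustive — every other superkey contains one of them.

{B, E}, {C, E, G}, {E, F}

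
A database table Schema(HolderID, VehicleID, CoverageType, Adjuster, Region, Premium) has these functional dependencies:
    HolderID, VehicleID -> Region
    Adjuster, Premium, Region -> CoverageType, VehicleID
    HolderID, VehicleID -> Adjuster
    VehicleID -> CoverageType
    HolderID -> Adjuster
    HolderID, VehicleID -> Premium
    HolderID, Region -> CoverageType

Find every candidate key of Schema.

{HolderID, Premium, Region}, {HolderID, VehicleID}

{HolderID} never appears on the right of any FD, so every key must include it.
{HolderID, VehicleID}⁺ = {Adjuster, CoverageType, HolderID, Premium, Region, VehicleID}, which is every attribute, so {HolderID, VehicleID} is a candidate key.
{HolderID, Premium, Region}⁺ = {Adjuster, CoverageType, HolderID, Premium, Region, VehicleID}, which is every attribute, so {HolderID, Premium, Region} is a candidate key.
No proper subset of any of these is a key, and no other minimal superkey exists.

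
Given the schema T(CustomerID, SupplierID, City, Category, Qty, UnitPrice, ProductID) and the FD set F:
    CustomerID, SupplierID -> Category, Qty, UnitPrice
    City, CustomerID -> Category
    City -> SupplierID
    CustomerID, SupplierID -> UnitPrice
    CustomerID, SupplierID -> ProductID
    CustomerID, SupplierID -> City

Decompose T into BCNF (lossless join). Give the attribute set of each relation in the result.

Candidate keys of the original relation: {City, CustomerID}, {CustomerID, SupplierID}.
In {Category, City, CustomerID, ProductID, Qty, SupplierID, UnitPrice}, {City} is not a superkey ({City}⁺ restricted to this set is {City, SupplierID}), so split on City -> SupplierID into {City, SupplierID} and {Category, City, CustomerID, ProductID, Qty, UnitPrice}.
{City, SupplierID}: every determinant is a superkey — BCNF.
{Category, City, CustomerID, ProductID, Qty, UnitPrice}: every determinant is a superkey — BCNF.

{Category, City, CustomerID, ProductID, Qty, UnitPrice}; {City, SupplierID}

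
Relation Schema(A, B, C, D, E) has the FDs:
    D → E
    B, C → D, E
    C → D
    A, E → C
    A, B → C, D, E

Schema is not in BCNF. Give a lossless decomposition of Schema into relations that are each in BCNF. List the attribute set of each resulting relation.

{A, B, C}; {C, D}; {D, E}

Candidate key of the original relation: {A, B}.
In {A, B, C, D, E}, {D} is not a superkey ({D}⁺ restricted to this set is {D, E}), so split on D → E into {D, E} and {A, B, C, D}.
{D, E}: every determinant is a superkey — BCNF.
In {A, B, C, D}, {B, C} is not a superkey ({B, C}⁺ restricted to this set is {B, C, D}), so split on B, C → D into {B, C, D} and {A, B, C}.
In {B, C, D}, {C} is not a superkey ({C}⁺ restricted to this set is {C, D}), so split on C → D into {C, D} and {B, C}.
{C, D}: every determinant is a superkey — BCNF.
{B, C}: every determinant is a superkey — BCNF.
{A, B, C}: every determinant is a superkey — BCNF.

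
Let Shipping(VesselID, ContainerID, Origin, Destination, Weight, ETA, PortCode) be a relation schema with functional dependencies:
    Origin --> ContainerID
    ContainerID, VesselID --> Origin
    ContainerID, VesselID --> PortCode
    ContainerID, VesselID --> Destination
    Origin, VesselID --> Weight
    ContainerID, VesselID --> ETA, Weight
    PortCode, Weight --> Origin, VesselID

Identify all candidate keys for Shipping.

{ContainerID, VesselID}, {Origin, VesselID}, {PortCode, Weight}

{ContainerID, VesselID}⁺ = {ContainerID, Destination, ETA, Origin, PortCode, VesselID, Weight} — all of the relation — so {ContainerID, VesselID} is a candidate key.
{Origin, VesselID}⁺ = {ContainerID, Destination, ETA, Origin, PortCode, VesselID, Weight} — all of the relation — so {Origin, VesselID} is a candidate key.
{PortCode, Weight}⁺ = {ContainerID, Destination, ETA, Origin, PortCode, VesselID, Weight} — all of the relation — so {PortCode, Weight} is a candidate key.
These are minimal and exhaustive — every other superkey contains one of them.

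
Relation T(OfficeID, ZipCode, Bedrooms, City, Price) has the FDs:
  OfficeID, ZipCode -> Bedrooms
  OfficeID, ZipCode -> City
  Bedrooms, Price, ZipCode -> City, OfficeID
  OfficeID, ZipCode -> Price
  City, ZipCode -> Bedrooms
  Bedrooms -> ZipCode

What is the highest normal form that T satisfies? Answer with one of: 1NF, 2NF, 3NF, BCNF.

3NF

Candidate keys: {Bedrooms, OfficeID}, {Bedrooms, Price}, {City, Price, ZipCode}, {OfficeID, ZipCode}. Prime attributes: {Bedrooms, City, OfficeID, Price, ZipCode}.
City, ZipCode -> Bedrooms: {City, ZipCode}⁺ = {Bedrooms, City, ZipCode}, which is not all of the attributes, so the left side is not a superkey — BCNF is violated.
Since {Bedrooms} ⊆ prime attributes and every other non-superkey FD also has a prime right side, the schema is in 3NF.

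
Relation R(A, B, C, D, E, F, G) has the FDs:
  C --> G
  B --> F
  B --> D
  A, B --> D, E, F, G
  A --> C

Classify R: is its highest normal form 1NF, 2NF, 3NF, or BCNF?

1NF

Candidate key: {A, B}. Prime attributes: {A, B}.
For C --> G we have {C}⁺ = {C, G}; {C} is not a superkey, so BCNF fails.
C --> G determines the non-prime attribute {G} from a non-superkey — 3NF is violated.
The proper key subset {A} of {A, B} determines non-prime {C, G}, so the relation is not even in 2NF.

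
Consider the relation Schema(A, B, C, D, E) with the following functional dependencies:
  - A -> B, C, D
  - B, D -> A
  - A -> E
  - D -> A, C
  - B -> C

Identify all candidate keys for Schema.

{A}, {D}

{A}⁺ = {A, B, C, D, E}, which is every attribute, so {A} is a candidate key.
{D}⁺ = {A, B, C, D, E}, which is every attribute, so {D} is a candidate key.
These are minimal and exhaustive — every other superkey contains one of them.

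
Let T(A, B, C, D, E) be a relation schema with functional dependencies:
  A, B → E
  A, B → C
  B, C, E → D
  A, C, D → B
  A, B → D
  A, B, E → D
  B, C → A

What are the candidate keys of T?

{A, B}, {A, C, D}, {B, C}

{A, B}⁺ = {A, B, C, D, E}, which is every attribute, so {A, B} is a candidate key.
{B, C}⁺ = {A, B, C, D, E}, which is every attribute, so {B, C} is a candidate key.
{A, C, D}⁺ = {A, B, C, D, E}, which is every attribute, so {A, C, D} is a candidate key.
These are minimal and exhaustive — every other superkey contains one of them.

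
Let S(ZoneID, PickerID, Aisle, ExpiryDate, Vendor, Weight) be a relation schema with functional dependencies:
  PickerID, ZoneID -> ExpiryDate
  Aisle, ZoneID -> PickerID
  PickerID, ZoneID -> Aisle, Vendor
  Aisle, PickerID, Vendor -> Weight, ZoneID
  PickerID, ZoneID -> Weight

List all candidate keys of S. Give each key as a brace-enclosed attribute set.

{Aisle, ZoneID}⁺ = {Aisle, ExpiryDate, PickerID, Vendor, Weight, ZoneID} — all of the relation — so {Aisle, ZoneID} is a candidate key.
{PickerID, ZoneID}⁺ = {Aisle, ExpiryDate, PickerID, Vendor, Weight, ZoneID} — all of the relation — so {PickerID, ZoneID} is a candidate key.
{Aisle, PickerID, Vendor}⁺ = {Aisle, ExpiryDate, PickerID, Vendor, Weight, ZoneID} — all of the relation — so {Aisle, PickerID, Vendor} is a candidate key.
Any other superkey properly contains one of these, so there are no further candidate keys.

{Aisle, PickerID, Vendor}, {Aisle, ZoneID}, {PickerID, ZoneID}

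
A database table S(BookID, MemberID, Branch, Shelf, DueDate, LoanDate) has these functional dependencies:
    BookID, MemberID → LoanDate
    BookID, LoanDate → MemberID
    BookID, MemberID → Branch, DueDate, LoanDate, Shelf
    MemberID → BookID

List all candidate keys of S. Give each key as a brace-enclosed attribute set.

{MemberID}⁺ = {BookID, Branch, DueDate, LoanDate, MemberID, Shelf} — all of the relation — so {MemberID} is a candidate key.
{BookID, LoanDate}⁺ = {BookID, Branch, DueDate, LoanDate, MemberID, Shelf} — all of the relation — so {BookID, LoanDate} is a candidate key.
No proper subset of any of these is a key, and no other minimal superkey exists.

{BookID, LoanDate}, {MemberID}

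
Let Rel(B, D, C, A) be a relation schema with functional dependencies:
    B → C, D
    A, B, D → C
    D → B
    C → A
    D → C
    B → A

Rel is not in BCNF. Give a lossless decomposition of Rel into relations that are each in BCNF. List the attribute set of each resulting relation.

{A, C}; {B, C, D}

Candidate keys of the original relation: {B}, {D}.
{A, B, C, D}: {C} determines {A, C} here but is not a superkey — split on C → A, giving {A, C} and {B, C, D}.
{A, C}: every determinant is a superkey — BCNF.
{B, C, D}: every determinant is a superkey — BCNF.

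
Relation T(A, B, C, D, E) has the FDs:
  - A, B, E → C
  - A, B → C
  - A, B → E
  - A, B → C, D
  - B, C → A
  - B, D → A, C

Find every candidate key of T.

{B} never appears on the right of any FD, so every key must include it.
Closure of {A, B} is {A, B, C, D, E}, the whole schema; {A, B} is a candidate key.
Closure of {B, C} is {A, B, C, D, E}, the whole schema; {B, C} is a candidate key.
Closure of {B, D} is {A, B, C, D, E}, the whole schema; {B, D} is a candidate key.
No proper subset of any of these is a key, and no other minimal superkey exists.

{A, B}, {B, C}, {B, D}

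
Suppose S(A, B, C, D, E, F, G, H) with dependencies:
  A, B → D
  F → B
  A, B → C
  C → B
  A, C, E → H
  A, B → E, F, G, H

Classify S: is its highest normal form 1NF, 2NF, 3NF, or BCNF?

3NF

Candidate keys: {A, B}, {A, C}, {A, F}. Prime attributes: {A, B, C, F}.
For F → B we have {F}⁺ = {B, F}; {F} is not a superkey, so BCNF fails.
Its right-hand attributes {B} are all prime, as are those of every other non-superkey FD — the relation is in 3NF.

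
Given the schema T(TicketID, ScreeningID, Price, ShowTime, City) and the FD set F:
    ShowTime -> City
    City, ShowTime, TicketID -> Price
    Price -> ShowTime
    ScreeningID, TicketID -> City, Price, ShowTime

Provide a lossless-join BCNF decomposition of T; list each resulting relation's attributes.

{City, ShowTime}; {Price, ScreeningID, TicketID}; {Price, ShowTime}

Candidate key of the original relation: {ScreeningID, TicketID}.
{City, Price, ScreeningID, ShowTime, TicketID}: {ShowTime} determines {City, ShowTime} here but is not a superkey — split on ShowTime -> City, giving {City, ShowTime} and {Price, ScreeningID, ShowTime, TicketID}.
{City, ShowTime}: every determinant is a superkey — BCNF.
{Price, ScreeningID, ShowTime, TicketID}: {Price} determines {Price, ShowTime} here but is not a superkey — split on Price -> ShowTime, giving {Price, ShowTime} and {Price, ScreeningID, TicketID}.
{Price, ShowTime}: every determinant is a superkey — BCNF.
{Price, ScreeningID, TicketID}: every determinant is a superkey — BCNF.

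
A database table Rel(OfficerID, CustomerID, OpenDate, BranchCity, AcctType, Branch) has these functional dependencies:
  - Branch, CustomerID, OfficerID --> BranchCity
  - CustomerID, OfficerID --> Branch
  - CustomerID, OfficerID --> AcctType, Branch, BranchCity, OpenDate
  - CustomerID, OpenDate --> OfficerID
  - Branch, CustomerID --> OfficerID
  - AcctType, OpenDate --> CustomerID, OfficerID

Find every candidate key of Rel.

{AcctType, OpenDate}, {Branch, CustomerID}, {CustomerID, OfficerID}, {CustomerID, OpenDate}

{AcctType, OpenDate}⁺ = {AcctType, Branch, BranchCity, CustomerID, OfficerID, OpenDate}, which is every attribute, so {AcctType, OpenDate} is a candidate key.
{Branch, CustomerID}⁺ = {AcctType, Branch, BranchCity, CustomerID, OfficerID, OpenDate}, which is every attribute, so {Branch, CustomerID} is a candidate key.
{CustomerID, OfficerID}⁺ = {AcctType, Branch, BranchCity, CustomerID, OfficerID, OpenDate}, which is every attribute, so {CustomerID, OfficerID} is a candidate key.
{CustomerID, OpenDate}⁺ = {AcctType, Branch, BranchCity, CustomerID, OfficerID, OpenDate}, which is every attribute, so {CustomerID, OpenDate} is a candidate key.
Any other superkey properly contains one of these, so there are no further candidate keys.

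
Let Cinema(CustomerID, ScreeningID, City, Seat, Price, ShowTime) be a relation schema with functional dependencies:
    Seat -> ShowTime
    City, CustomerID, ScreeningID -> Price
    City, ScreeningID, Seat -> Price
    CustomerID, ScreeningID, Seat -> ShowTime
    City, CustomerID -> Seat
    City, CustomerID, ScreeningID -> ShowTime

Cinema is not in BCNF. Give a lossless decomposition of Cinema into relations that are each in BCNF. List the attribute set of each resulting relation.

{City, CustomerID, ScreeningID}; {City, CustomerID, Seat}; {City, Price, ScreeningID, Seat}; {Seat, ShowTime}

Candidate key of the original relation: {City, CustomerID, ScreeningID}.
{City, CustomerID, Price, ScreeningID, Seat, ShowTime}: {Seat} determines {Seat, ShowTime} here but is not a superkey — split on Seat -> ShowTime, giving {Seat, ShowTime} and {City, CustomerID, Price, ScreeningID, Seat}.
{Seat, ShowTime} has no BCNF violation.
{City, CustomerID, Price, ScreeningID, Seat}: {City, ScreeningID, Seat} determines {City, Price, ScreeningID, Seat} here but is not a superkey — split on City, ScreeningID, Seat -> Price, giving {City, Price, ScreeningID, Seat} and {City, CustomerID, ScreeningID, Seat}.
{City, Price, ScreeningID, Seat} has no BCNF violation.
{City, CustomerID, ScreeningID, Seat}: {City, CustomerID} determines {City, CustomerID, Seat} here but is not a superkey — split on City, CustomerID -> Seat, giving {City, CustomerID, Seat} and {City, CustomerID, ScreeningID}.
{City, CustomerID, Seat} has no BCNF violation.
{City, CustomerID, ScreeningID} has no BCNF violation.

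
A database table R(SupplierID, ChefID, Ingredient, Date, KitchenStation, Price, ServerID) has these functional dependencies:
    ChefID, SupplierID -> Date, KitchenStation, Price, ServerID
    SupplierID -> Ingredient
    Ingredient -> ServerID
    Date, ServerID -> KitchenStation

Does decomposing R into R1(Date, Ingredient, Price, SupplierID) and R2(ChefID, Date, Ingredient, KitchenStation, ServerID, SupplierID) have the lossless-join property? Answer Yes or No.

No

The shared attributes are {Date, Ingredient, SupplierID} and {Date, Ingredient, SupplierID}⁺ = {Date, Ingredient, KitchenStation, ServerID, SupplierID}.
The closure covers neither R1 nor R2 entirely; the join is not lossless.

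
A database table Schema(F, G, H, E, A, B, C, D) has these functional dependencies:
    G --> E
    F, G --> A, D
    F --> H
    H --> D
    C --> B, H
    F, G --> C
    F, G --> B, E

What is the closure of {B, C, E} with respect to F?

Start with {B, C, E}.
C --> B, H applies; add {H} → now {B, C, E, H}.
H --> D applies; add {D} → now {B, C, D, E, H}.
No further FD applies.

{B, C, D, E, H}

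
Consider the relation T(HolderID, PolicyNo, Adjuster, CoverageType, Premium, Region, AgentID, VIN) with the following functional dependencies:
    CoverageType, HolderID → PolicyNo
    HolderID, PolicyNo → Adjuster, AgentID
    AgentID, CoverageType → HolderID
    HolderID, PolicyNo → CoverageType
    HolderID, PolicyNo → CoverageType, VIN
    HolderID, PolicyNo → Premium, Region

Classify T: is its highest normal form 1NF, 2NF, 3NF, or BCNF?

BCNF

Candidate keys: {AgentID, CoverageType}, {CoverageType, HolderID}, {HolderID, PolicyNo}. Prime attributes: {AgentID, CoverageType, HolderID, PolicyNo}.
The left-hand side of every FD is a superkey, so BCNF is satisfied.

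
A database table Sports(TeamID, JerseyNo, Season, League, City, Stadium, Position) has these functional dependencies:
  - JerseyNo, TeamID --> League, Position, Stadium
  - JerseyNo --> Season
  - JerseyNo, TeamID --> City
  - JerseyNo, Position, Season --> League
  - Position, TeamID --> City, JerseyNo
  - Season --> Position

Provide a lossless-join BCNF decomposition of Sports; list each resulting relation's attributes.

Candidate keys of the original relation: {JerseyNo, TeamID}, {Position, TeamID}, {Season, TeamID}.
Within {City, JerseyNo, League, Position, Season, Stadium, TeamID}: {JerseyNo}⁺ ∩ {City, JerseyNo, League, Position, Season, Stadium, TeamID} = {JerseyNo, League, Position, Season}, not the whole set, so JerseyNo --> League, Position, Season violates BCNF; decompose into {JerseyNo, League, Position, Season} and {City, JerseyNo, Stadium, TeamID}.
Within {JerseyNo, League, Position, Season}: {Season}⁺ ∩ {JerseyNo, League, Position, Season} = {Position, Season}, not the whole set, so Season --> Position violates BCNF; decompose into {Position, Season} and {JerseyNo, League, Season}.
{Position, Season} has no BCNF violation.
{JerseyNo, League, Season} has no BCNF violation.
{City, JerseyNo, Stadium, TeamID} has no BCNF violation.

{City, JerseyNo, Stadium, TeamID}; {JerseyNo, League, Season}; {Position, Season}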